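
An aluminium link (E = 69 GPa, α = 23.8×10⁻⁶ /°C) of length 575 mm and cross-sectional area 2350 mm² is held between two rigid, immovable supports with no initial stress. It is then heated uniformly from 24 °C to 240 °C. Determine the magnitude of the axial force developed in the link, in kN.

With zero net strain, σ = E·αΔT = 69 GPa × 23.8×10⁻⁶ × 216 = 354.7 MPa.
Axial force P = σA = 354.7 × 2350 = 833600 N = 833.6 kN, compressive.

P ≈ 834 kN (compressive)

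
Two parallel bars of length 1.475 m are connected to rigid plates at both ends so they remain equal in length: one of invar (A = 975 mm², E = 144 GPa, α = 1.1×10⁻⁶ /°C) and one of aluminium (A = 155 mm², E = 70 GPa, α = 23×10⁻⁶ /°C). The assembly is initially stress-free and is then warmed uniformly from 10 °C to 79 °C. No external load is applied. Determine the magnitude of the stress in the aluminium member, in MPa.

Both members must finish at the same length. With the larger α, the aluminium tends to over-expand; the plates restrain it, putting the aluminium in compression and the invar in tension. With no external load the two internal forces are equal and opposite, magnitude P.
Equating the net (thermal + elastic) strains gives |α₁ − α₂|·ΔT = P·[1/(A₁E₁) + 1/(A₂E₂)].
|α₁ − α₂|·ΔT = 21.9×10⁻⁶ × 69 = 0.001511.
1/(A₁E₁) + 1/(A₂E₂) = 1/(975×144×10³) + 1/(155×70×10³) = 9.929×10⁻⁸ N⁻¹.
P = 0.001511 / 9.929×10⁻⁸ = 15220 N = 15.22 kN.
σ_{aluminium} = P/A₂ = 15220/155 = 98.19 MPa, compressive.

σ ≈ 98.2 MPa (compressive)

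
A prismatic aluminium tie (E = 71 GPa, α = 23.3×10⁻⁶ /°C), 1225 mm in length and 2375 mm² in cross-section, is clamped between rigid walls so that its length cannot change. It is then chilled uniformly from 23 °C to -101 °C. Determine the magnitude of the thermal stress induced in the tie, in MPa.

σ ≈ 205 MPa (tensile)

With length fixed, the mechanical strain must cancel the thermal strain αΔT = 23.3×10⁻⁶ × 124 = 2889.2×10⁻⁶.
σ = EαΔT = 71×10³ × 23.3×10⁻⁶ × 124 = 205.1 MPa (tensile; the tie is trying to contract).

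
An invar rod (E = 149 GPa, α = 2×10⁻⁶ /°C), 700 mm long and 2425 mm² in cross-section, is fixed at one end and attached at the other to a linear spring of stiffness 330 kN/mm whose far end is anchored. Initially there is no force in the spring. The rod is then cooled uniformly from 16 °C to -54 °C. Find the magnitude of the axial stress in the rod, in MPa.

σ ≈ 8.14 MPa (tensile)

Free thermal contraction: δ_free = αΔT L = 2×10⁻⁶ × 70 × 700 = 0.098 mm.
With a force P in the spring, the elastic change of the rod is PL/(AE) and that of the spring is P/k; compatibility requires their sum to equal δ_free.
So P = δ_free / [L/(AE) + 1/k] = 0.098 / [ 700/(2425×149×10³) + 1/(330×10³) ].
P = 0.098 / 4.968×10⁻⁶ = 19730 N.
σ = P/A = 19730/2425 = 8.135 MPa.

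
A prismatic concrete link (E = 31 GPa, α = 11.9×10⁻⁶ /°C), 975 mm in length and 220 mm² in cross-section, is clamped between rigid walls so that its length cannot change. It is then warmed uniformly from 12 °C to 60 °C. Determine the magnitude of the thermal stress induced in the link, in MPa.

σ ≈ 17.7 MPa (compressive)

The supports are rigid, so the total axial strain is zero. The restrained thermal strain is ε = αΔT = 11.9×10⁻⁶ × 48 = 571.2×10⁻⁶.
The stress required to suppress this strain is σ = Eε = 31×10³ × 571.2×10⁻⁶ = 17.71 MPa, compressive since the link is trying to expand.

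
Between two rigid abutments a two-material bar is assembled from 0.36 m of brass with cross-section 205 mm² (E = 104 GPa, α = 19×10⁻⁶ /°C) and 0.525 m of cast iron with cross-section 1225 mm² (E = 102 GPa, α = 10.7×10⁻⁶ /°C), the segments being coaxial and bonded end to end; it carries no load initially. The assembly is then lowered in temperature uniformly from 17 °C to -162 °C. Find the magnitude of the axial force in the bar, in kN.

P ≈ 106 kN (tensile)

Free thermal contraction of the whole bar: Σ αᵢΔT Lᵢ = 19×10⁻⁶×179×360 + 10.7×10⁻⁶×179×525 = 2.23 mm.
Since the ends are fixed, an axial force P builds up, equal in every segment, with P · Σ Lᵢ/(AᵢEᵢ) = δ_free.
The series flexibility is Σ Lᵢ/(AᵢEᵢ) = 360/(205×104×10³) + 525/(1225×102×10³) = 2.109×10⁻⁵ mm/N.
P = 2.23 / 2.109×10⁻⁵ = 105700 N = 105.7 kN, tensile.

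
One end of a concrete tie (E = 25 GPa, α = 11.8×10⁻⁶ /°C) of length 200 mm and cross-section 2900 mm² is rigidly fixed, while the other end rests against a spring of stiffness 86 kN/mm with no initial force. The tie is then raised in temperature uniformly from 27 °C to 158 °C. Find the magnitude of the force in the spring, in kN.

P ≈ 21.5 kN

The unrestrained thermal change is αΔT L = 11.8×10⁻⁶ × 131 × 200 = 0.3092 mm.
Let P be the compressive force at the spring. The tie shortens elastically by PL/(AE) and the spring compresses by P/k; together these equal δ_free.
P [ L/(AE) + 1/k ] = δ_free → P [ 200/(2900×25×10³) + 1/(86×10³) ] = 0.3092.
P = 0.3092 / 1.439×10⁻⁵ = 21490 N.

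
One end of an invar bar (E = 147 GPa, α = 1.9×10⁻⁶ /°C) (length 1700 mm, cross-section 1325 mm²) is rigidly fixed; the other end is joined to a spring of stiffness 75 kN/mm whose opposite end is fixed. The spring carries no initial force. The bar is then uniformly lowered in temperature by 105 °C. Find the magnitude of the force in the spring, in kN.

P ≈ 15.4 kN

The unrestrained thermal change is αΔT L = 1.9×10⁻⁶ × 105 × 1700 = 0.3391 mm.
Let P be the tensile force in the spring. The bar extends elastically by PL/(AE) and the spring stretches by P/k; together these equal δ_free.
So P = δ_free / [L/(AE) + 1/k] = 0.3391 / [ 1700/(1325×147×10³) + 1/(75×10³) ].
P = 0.3391 / 2.206×10⁻⁵ = 15370 N.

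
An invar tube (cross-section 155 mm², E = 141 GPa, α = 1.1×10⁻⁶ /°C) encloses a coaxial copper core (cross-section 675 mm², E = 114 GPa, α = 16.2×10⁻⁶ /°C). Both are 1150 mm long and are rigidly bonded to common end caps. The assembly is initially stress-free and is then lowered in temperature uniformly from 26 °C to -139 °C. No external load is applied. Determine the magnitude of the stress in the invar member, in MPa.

Both members must finish at the same length. With the larger α, the copper tends to over-contract; the plates restrain it, putting the copper in tension and the invar in compression. With no external load the two internal forces are equal and opposite, magnitude P.
Setting the final lengths equal and cancelling L: (α₁ − α₂)ΔT = P/(A₁E₁) + P/(A₂E₂).
|α₁ − α₂|·ΔT = 15.1×10⁻⁶ × 165 = 0.002491.
1/(A₁E₁) + 1/(A₂E₂) = 1/(155×141×10³) + 1/(675×114×10³) = 5.875×10⁻⁸ N⁻¹.
P = 0.002491 / 5.875×10⁻⁸ = 42410 N = 42.41 kN.
σ_{invar} = P/A₁ = 42410/155 = 273.6 MPa, compressive.

σ ≈ 274 MPa (compressive)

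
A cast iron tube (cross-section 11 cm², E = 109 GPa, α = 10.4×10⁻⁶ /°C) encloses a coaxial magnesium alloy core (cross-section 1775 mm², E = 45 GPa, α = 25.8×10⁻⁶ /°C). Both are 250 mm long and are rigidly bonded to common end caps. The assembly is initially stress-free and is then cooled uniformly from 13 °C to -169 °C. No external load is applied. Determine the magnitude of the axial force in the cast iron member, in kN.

Equilibrium of a rigid end plate with no external load gives equal and opposite internal forces ±P in the two members. Since α_{magnesium alloy} > α_{cast iron}, cooling drives the magnesium alloy into tension and the cast iron into compression.
Compatibility of the two members (thermal + elastic change equal): (α₁ − α₂)ΔT = P·[1/(A₁E₁) + 1/(A₂E₂)].
|α₁ − α₂|·ΔT = 15.4×10⁻⁶ × 182 = 0.002803.
1/(A₁E₁) + 1/(A₂E₂) = 1/(1100×109×10³) + 1/(1775×45×10³) = 2.086×10⁻⁸ N⁻¹.
P = 0.002803 / 2.086×10⁻⁸ = 134400 N = 134.4 kN.

P ≈ 134 kN (compressive in the cast iron)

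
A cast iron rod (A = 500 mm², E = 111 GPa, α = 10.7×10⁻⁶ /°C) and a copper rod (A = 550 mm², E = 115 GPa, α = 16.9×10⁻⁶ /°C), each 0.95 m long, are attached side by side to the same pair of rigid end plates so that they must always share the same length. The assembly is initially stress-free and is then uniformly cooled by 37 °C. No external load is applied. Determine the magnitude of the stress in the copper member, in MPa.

σ ≈ 12.3 MPa (tensile)

Equilibrium of a rigid end plate with no external load gives equal and opposite internal forces ±P in the two members. Since α_{copper} > α_{cast iron}, cooling drives the copper into tension and the cast iron into compression.
Setting the final lengths equal and cancelling L: (α₁ − α₂)ΔT = P/(A₁E₁) + P/(A₂E₂).
|α₁ − α₂|·ΔT = 6.2×10⁻⁶ × 37 = 0.0002294.
1/(A₁E₁) + 1/(A₂E₂) = 1/(500×111×10³) + 1/(550×115×10³) = 3.383×10⁻⁸ N⁻¹.
So P = 0.0002294 / 3.383×10⁻⁸ = 6.781 kN.
σ_{copper} = P/A₂ = 6781/550 = 12.33 MPa, tensile.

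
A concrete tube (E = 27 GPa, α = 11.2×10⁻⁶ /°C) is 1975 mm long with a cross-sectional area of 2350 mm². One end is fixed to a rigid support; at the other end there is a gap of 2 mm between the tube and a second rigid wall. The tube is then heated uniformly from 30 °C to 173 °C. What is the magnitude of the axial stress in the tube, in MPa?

If the wall were absent the tube would grow by αΔT L = 11.2×10⁻⁶ × 143 × 1975 = 3.163 mm.
This exceeds the 2 mm gap, so the wall pushes back. The portion of expansion that must be recovered elastically is δ_free − gap = 3.163 − 2 = 1.163 mm.
That suppressed elongation corresponds to σ = E·Δ/L = 27×10³ × 1.163/1975 = 15.9 MPa.

σ ≈ 15.9 MPa (compressive)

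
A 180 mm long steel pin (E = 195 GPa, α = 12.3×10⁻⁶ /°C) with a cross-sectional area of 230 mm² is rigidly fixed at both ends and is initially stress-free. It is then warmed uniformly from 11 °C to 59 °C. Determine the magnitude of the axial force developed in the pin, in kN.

P ≈ 26.5 kN (compressive)

Full restraint means ε = 0, so the stress is σ = EαΔT = 195×10³ × 12.3×10⁻⁶ × 48 = 115.1 MPa.
P = AEαΔT = 230 × 195×10³ × 12.3×10⁻⁶ × 48 = 26.48 kN (compressive).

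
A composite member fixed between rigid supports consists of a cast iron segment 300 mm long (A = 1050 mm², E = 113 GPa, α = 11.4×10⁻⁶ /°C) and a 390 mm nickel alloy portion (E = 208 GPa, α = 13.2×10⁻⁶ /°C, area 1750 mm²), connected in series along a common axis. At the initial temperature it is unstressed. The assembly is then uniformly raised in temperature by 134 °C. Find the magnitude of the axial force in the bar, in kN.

If the supports were absent, the total length change would be Σ αᵢΔT Lᵢ = 11.4×10⁻⁶×134×300 + 13.2×10⁻⁶×134×390 = 1.148 mm.
The rigid supports impose zero overall length change; the single axial force P common to all segments must satisfy P Σ Lᵢ/(AᵢEᵢ) = δ_free.
The series flexibility is Σ Lᵢ/(AᵢEᵢ) = 300/(1050×113×10³) + 390/(1750×208×10³) = 3.6×10⁻⁶ mm/N.
So P = 1.148 / 3.6×10⁻⁶ = 318.9 kN, compressive.

P ≈ 319 kN (compressive)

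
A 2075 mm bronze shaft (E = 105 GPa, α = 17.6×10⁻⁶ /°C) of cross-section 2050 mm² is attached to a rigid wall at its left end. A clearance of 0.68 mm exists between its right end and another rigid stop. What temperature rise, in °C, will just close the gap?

The gap closes when αΔT L = 0.68 mm, since the shaft is still unstressed at that instant.
ΔT = 0.68 / (17.6×10⁻⁶ × 2075) = 18.62 °C.

ΔT ≈ 18.6 °C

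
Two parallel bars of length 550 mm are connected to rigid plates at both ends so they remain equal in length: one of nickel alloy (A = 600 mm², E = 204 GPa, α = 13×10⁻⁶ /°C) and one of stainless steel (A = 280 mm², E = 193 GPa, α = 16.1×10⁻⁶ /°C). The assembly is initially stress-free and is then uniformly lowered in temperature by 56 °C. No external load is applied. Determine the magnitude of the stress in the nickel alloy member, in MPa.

σ ≈ 10.8 MPa (compressive)

Equilibrium of a rigid end plate with no external load gives equal and opposite internal forces ±P in the two members. Since α_{stainless steel} > α_{nickel alloy}, cooling drives the stainless steel into tension and the nickel alloy into compression.
Equating the net (thermal + elastic) strains gives |α₁ − α₂|·ΔT = P·[1/(A₁E₁) + 1/(A₂E₂)].
|α₁ − α₂|·ΔT = 3.1×10⁻⁶ × 56 = 0.0001736.
1/(A₁E₁) + 1/(A₂E₂) = 1/(600×204×10³) + 1/(280×193×10³) = 2.667×10⁻⁸ N⁻¹.
So P = 0.0001736 / 2.667×10⁻⁸ = 6.508 kN.
σ_{nickel alloy} = P/A₁ = 6508/600 = 10.85 MPa, compressive.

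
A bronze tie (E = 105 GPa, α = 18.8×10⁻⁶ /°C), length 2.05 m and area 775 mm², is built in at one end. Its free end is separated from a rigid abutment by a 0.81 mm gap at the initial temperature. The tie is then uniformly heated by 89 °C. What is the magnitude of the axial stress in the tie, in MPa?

σ ≈ 134 MPa (compressive)

Free thermal elongation = αΔT L = 18.8×10⁻⁶ × 89 × 2050 = 3.43 mm.
The gap closes (δ_free > 0.81 mm) and the wall then resists a further 3.43 − 0.81 = 2.62 mm of expansion.
That suppressed elongation corresponds to σ = E·Δ/L = 105×10³ × 2.62/2050 = 134.2 MPa.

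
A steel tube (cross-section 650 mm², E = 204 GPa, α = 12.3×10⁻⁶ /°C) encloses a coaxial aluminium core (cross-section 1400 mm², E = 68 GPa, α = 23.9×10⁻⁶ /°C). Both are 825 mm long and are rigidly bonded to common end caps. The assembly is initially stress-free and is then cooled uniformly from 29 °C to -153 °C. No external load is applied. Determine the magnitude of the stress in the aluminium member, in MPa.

Equilibrium of a rigid end plate with no external load gives equal and opposite internal forces ±P in the two members. Since α_{aluminium} > α_{steel}, cooling drives the aluminium into tension and the steel into compression.
Setting the final lengths equal and cancelling L: (α₁ − α₂)ΔT = P/(A₁E₁) + P/(A₂E₂).
|α₁ − α₂|·ΔT = 11.6×10⁻⁶ × 182 = 0.002111.
1/(A₁E₁) + 1/(A₂E₂) = 1/(650×204×10³) + 1/(1400×68×10³) = 1.805×10⁻⁸ N⁻¹.
P = 0.002111 / 1.805×10⁻⁸ = 117000 N = 117 kN.
σ_{aluminium} = P/A₂ = 117000/1400 = 83.57 MPa, tensile.

σ ≈ 83.6 MPa (tensile)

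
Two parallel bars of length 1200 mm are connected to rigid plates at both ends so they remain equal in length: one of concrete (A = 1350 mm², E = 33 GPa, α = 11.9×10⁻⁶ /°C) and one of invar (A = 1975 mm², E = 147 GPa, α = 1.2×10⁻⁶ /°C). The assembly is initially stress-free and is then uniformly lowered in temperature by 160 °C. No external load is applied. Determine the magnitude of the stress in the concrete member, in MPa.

σ ≈ 49 MPa (tensile)

Equilibrium of a rigid end plate with no external load gives equal and opposite internal forces ±P in the two members. Since α_{concrete} > α_{invar}, cooling drives the concrete into tension and the invar into compression.
Compatibility of the two members (thermal + elastic change equal): (α₁ − α₂)ΔT = P·[1/(A₁E₁) + 1/(A₂E₂)].
|α₁ − α₂|·ΔT = 10.7×10⁻⁶ × 160 = 0.001712.
1/(A₁E₁) + 1/(A₂E₂) = 1/(1350×33×10³) + 1/(1975×147×10³) = 2.589×10⁻⁸ N⁻¹.
P = 0.001712 / 2.589×10⁻⁸ = 66120 N = 66.12 kN.
σ_{concrete} = P/A₁ = 66120/1350 = 48.98 MPa, tensile.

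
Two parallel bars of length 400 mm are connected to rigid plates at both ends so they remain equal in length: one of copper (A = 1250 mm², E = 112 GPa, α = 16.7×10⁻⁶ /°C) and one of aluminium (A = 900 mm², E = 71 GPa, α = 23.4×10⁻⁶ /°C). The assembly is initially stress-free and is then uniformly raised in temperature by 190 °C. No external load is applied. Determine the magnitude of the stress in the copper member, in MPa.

σ ≈ 44.7 MPa (tensile)

Both members must finish at the same length. With the larger α, the aluminium tends to over-expand; the plates restrain it, putting the aluminium in compression and the copper in tension. With no external load the two internal forces are equal and opposite, magnitude P.
Compatibility of the two members (thermal + elastic change equal): (α₁ − α₂)ΔT = P·[1/(A₁E₁) + 1/(A₂E₂)].
|α₁ − α₂|·ΔT = 6.7×10⁻⁶ × 190 = 0.001273.
1/(A₁E₁) + 1/(A₂E₂) = 1/(1250×112×10³) + 1/(900×71×10³) = 2.279×10⁻⁸ N⁻¹.
P = 0.001273 / 2.279×10⁻⁸ = 55850 N = 55.85 kN.
σ_{copper} = P/A₁ = 55850/1250 = 44.68 MPa, tensile.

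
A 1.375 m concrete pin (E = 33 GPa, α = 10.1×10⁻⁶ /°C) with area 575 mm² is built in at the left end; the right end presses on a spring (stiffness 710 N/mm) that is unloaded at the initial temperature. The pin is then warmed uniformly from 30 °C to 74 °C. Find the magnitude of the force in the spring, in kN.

The unrestrained thermal change is αΔT L = 10.1×10⁻⁶ × 44 × 1375 = 0.611 mm.
Let P be the compressive force at the spring. The pin shortens elastically by PL/(AE) and the spring compresses by P/k; together these equal δ_free.
P [ L/(AE) + 1/k ] = δ_free → P [ 1375/(575×33×10³) + 1/(710) ] = 0.611.
P = 0.611 / 0.001481 = 412.6 N.

P ≈ 0.413 kN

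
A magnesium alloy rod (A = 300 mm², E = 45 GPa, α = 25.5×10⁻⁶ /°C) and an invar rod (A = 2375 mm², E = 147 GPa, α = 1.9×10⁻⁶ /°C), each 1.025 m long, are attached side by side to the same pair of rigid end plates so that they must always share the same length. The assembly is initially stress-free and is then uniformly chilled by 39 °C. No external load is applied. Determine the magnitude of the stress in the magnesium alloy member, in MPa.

σ ≈ 39.9 MPa (tensile)

The magnesium alloy has the larger α, so on cooling it would change length more than the invar if both were free. The rigid plates force a common final length, so the magnesium alloy is put into tension and the invar into compression, with equal and opposite forces P (no external load).
Equating the net (thermal + elastic) strains gives |α₁ − α₂|·ΔT = P·[1/(A₁E₁) + 1/(A₂E₂)].
|α₁ − α₂|·ΔT = 23.6×10⁻⁶ × 39 = 0.0009204.
1/(A₁E₁) + 1/(A₂E₂) = 1/(300×45×10³) + 1/(2375×147×10³) = 7.694×10⁻⁸ N⁻¹.
P = 0.0009204 / 7.694×10⁻⁸ = 11960 N = 11.96 kN.
σ_{magnesium alloy} = P/A₁ = 11960/300 = 39.88 MPa, tensile.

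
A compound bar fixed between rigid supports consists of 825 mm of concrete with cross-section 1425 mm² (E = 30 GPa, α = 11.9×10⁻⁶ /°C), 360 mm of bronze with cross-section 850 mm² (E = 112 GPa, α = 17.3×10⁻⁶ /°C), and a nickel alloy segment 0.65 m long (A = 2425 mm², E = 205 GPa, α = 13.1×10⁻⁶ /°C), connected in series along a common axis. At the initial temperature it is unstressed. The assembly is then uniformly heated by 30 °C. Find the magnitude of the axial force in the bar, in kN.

P ≈ 30.2 kN (compressive)

With the walls removed the bar would change length by δ_free = Σ αᵢΔT Lᵢ = 11.9×10⁻⁶×30×825 + 17.3×10⁻⁶×30×360 + 13.1×10⁻⁶×30×650 = 0.7368 mm.
The rigid supports impose zero overall length change; the single axial force P common to all segments must satisfy P Σ Lᵢ/(AᵢEᵢ) = δ_free.
Σ Lᵢ/(AᵢEᵢ) = 825/(1425×30×10³) + 360/(850×112×10³) + 650/(2425×205×10³) = 2.439×10⁻⁵ mm/N.
P = 0.7368 / 2.439×10⁻⁵ = 30210 N = 30.21 kN, compressive.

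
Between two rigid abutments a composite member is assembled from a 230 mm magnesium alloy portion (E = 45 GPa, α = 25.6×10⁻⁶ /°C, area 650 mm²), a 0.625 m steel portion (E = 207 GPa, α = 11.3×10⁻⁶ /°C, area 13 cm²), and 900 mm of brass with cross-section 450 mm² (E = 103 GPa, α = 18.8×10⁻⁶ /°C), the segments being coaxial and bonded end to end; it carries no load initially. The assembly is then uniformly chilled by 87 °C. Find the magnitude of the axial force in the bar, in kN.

P ≈ 87.8 kN (tensile)

If the supports were absent, the total length change would be Σ αᵢΔT Lᵢ = 25.6×10⁻⁶×87×230 + 11.3×10⁻⁶×87×625 + 18.8×10⁻⁶×87×900 = 2.599 mm.
Since the ends are fixed, an axial force P builds up, equal in every segment, with P · Σ Lᵢ/(AᵢEᵢ) = δ_free.
Σ Lᵢ/(AᵢEᵢ) = 230/(650×45×10³) + 625/(1300×207×10³) + 900/(450×103×10³) = 2.96×10⁻⁵ mm/N.
P = 2.599 / 2.96×10⁻⁵ = 87790 N = 87.79 kN, tensile.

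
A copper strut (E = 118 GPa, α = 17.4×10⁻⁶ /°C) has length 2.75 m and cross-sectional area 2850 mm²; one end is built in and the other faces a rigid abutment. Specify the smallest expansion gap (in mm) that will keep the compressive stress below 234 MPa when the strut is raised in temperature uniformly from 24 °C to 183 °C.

g ≈ 2.15 mm

With no wall the strut would lengthen by αΔT L = 17.4×10⁻⁶ × 159 × 2750 = 7.608 mm.
At the allowable stress the elastic shortening the wall may impose is σL/E = 234 × 2750 / (118×10³) = 5.453 mm.
The gap must absorb the remainder: g_min = 7.608 − 5.453 = 2.155 mm.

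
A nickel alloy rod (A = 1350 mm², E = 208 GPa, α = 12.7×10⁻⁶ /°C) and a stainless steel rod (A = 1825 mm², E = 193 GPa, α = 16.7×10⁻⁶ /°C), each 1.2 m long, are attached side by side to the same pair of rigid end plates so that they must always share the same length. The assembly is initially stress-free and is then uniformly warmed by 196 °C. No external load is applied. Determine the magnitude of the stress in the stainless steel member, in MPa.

Both members must finish at the same length. With the larger α, the stainless steel tends to over-expand; the plates restrain it, putting the stainless steel in compression and the nickel alloy in tension. With no external load the two internal forces are equal and opposite, magnitude P.
Setting the final lengths equal and cancelling L: (α₁ − α₂)ΔT = P/(A₁E₁) + P/(A₂E₂).
|α₁ − α₂|·ΔT = 4×10⁻⁶ × 196 = 0.000784.
1/(A₁E₁) + 1/(A₂E₂) = 1/(1350×208×10³) + 1/(1825×193×10³) = 6.4×10⁻⁹ N⁻¹.
P = 0.000784 / 6.4×10⁻⁹ = 122500 N = 122.5 kN.
σ_{stainless steel} = P/A₂ = 122500/1825 = 67.12 MPa, compressive.

σ ≈ 67.1 MPa (compressive)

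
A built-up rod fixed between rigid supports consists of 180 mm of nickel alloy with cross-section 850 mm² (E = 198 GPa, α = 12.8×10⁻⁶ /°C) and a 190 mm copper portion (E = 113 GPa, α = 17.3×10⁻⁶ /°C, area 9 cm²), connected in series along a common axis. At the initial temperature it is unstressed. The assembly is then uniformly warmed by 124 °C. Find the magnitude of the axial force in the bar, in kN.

Free thermal expansion of the whole bar: Σ αᵢΔT Lᵢ = 12.8×10⁻⁶×124×180 + 17.3×10⁻⁶×124×190 = 0.6933 mm.
Since the ends are fixed, an axial force P builds up, equal in every segment, with P · Σ Lᵢ/(AᵢEᵢ) = δ_free.
Σ Lᵢ/(AᵢEᵢ) = 180/(850×198×10³) + 190/(900×113×10³) = 2.938×10⁻⁶ mm/N.
P = 0.6933 / 2.938×10⁻⁶ = 236000 N = 236 kN, compressive.

P ≈ 236 kN (compressive)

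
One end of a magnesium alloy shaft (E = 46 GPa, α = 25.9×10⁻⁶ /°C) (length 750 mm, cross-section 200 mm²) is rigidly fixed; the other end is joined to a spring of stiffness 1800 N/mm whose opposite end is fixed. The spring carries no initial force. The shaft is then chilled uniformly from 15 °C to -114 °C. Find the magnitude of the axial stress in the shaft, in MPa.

If the spring were absent the shaft would shorten by αΔT L = 25.9×10⁻⁶ × 129 × 750 = 2.506 mm.
Let P be the tensile force in the spring. The shaft extends elastically by PL/(AE) and the spring stretches by P/k; together these equal δ_free.
P [ L/(AE) + 1/k ] = δ_free → P [ 750/(200×46×10³) + 1/(1800) ] = 2.506.
P = 2.506 / 0.0006371 = 3933 N.
σ = P/A = 3933/200 = 19.67 MPa.

σ ≈ 19.7 MPa (tensile)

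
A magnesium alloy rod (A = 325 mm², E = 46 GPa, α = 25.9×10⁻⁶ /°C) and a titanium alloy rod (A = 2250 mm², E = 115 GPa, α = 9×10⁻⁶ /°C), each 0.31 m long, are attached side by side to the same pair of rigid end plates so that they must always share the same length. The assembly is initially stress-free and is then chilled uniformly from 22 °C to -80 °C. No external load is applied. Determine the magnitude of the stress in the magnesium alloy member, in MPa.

The magnesium alloy has the larger α, so on cooling it would change length more than the titanium alloy if both were free. The rigid plates force a common final length, so the magnesium alloy is put into tension and the titanium alloy into compression, with equal and opposite forces P (no external load).
Compatibility of the two members (thermal + elastic change equal): (α₁ − α₂)ΔT = P·[1/(A₁E₁) + 1/(A₂E₂)].
|α₁ − α₂|·ΔT = 16.9×10⁻⁶ × 102 = 0.001724.
1/(A₁E₁) + 1/(A₂E₂) = 1/(325×46×10³) + 1/(2250×115×10³) = 7.075×10⁻⁸ N⁻¹.
So P = 0.001724 / 7.075×10⁻⁸ = 24.36 kN.
σ_{magnesium alloy} = P/A₁ = 24360/325 = 74.96 MPa, tensile.

σ ≈ 75 MPa (tensile)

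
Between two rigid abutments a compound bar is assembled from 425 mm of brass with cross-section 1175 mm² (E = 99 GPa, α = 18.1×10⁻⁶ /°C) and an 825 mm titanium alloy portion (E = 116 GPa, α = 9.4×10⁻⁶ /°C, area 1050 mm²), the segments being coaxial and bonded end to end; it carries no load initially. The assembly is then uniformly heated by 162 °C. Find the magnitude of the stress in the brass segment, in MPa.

If the supports were absent, the total length change would be Σ αᵢΔT Lᵢ = 18.1×10⁻⁶×162×425 + 9.4×10⁻⁶×162×825 = 2.502 mm.
Since the ends are fixed, an axial force P builds up, equal in every segment, with P · Σ Lᵢ/(AᵢEᵢ) = δ_free.
The series flexibility is Σ Lᵢ/(AᵢEᵢ) = 425/(1175×99×10³) + 825/(1050×116×10³) = 1.043×10⁻⁵ mm/N.
So P = 2.502 / 1.043×10⁻⁵ = 240 kN, compressive.
σ_{brass} = P / A = 240000 / 1175 = 204.3 MPa.

σ ≈ 204 MPa (compressive)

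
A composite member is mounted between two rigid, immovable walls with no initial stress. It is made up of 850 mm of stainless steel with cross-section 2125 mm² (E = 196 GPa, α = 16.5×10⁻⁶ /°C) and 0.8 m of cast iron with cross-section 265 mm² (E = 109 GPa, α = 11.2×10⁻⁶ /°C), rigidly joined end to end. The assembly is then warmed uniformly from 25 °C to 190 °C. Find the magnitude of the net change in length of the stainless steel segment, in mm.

With the walls removed the bar would change length by δ_free = Σ αᵢΔT Lᵢ = 16.5×10⁻⁶×165×850 + 11.2×10⁻⁶×165×800 = 3.793 mm.
Since the ends are fixed, an axial force P builds up, equal in every segment, with P · Σ Lᵢ/(AᵢEᵢ) = δ_free.
Σ Lᵢ/(AᵢEᵢ) = 850/(2125×196×10³) + 800/(265×109×10³) = 2.974×10⁻⁵ mm/N.
Hence P = δ_free / Σ(L/AE) = 3.793/2.974×10⁻⁵ = 127.5 kN (compressive).
For the stainless steel segment, free thermal change = 16.5×10⁻⁶×165×850 = 2.314 mm and elastic change from P = 127500×850/(2125×196×10³) = 0.2603 mm; these oppose, so the net change is 2.05 mm (segment lengthens).

|ΔL| ≈ 2.05 mm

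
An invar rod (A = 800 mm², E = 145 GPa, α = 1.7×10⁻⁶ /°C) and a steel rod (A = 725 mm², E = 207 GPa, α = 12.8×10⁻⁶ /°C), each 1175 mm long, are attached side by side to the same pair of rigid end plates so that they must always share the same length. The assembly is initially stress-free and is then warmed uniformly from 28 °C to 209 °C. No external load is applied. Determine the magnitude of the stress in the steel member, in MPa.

σ ≈ 181 MPa (compressive)

Both members must finish at the same length. With the larger α, the steel tends to over-expand; the plates restrain it, putting the steel in compression and the invar in tension. With no external load the two internal forces are equal and opposite, magnitude P.
Equating the net (thermal + elastic) strains gives |α₁ − α₂|·ΔT = P·[1/(A₁E₁) + 1/(A₂E₂)].
|α₁ − α₂|·ΔT = 11.1×10⁻⁶ × 181 = 0.002009.
1/(A₁E₁) + 1/(A₂E₂) = 1/(800×145×10³) + 1/(725×207×10³) = 1.528×10⁻⁸ N⁻¹.
So P = 0.002009 / 1.528×10⁻⁸ = 131.5 kN.
σ_{steel} = P/A₂ = 131500/725 = 181.3 MPa, compressive.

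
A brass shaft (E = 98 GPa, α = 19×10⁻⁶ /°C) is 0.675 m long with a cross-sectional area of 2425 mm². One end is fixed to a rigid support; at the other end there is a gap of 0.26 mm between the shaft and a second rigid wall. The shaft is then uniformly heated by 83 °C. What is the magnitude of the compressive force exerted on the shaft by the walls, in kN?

P ≈ 283 kN

Unrestrained expansion: δ_free = αΔT L = 19×10⁻⁶ × 83 × 675 = 1.064 mm.
This exceeds the 0.26 mm gap, so the wall pushes back. The portion of expansion that must be recovered elastically is δ_free − gap = 1.064 − 0.26 = 0.8045 mm.
So σ = E(δ_free − g)/L = 98×10³ × 0.8045/675 = 116.8 MPa.
Force on the wall = σA = 116.8 × 2425 mm² = 283.2 kN.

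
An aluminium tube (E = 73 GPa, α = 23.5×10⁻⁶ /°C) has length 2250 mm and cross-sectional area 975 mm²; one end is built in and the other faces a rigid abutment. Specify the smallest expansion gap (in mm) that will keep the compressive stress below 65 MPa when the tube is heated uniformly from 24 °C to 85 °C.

With no wall the tube would lengthen by αΔT L = 23.5×10⁻⁶ × 61 × 2250 = 3.225 mm.
A stress of 65 MPa corresponds to the wall pushing the tube back by σL/E = 65×2250/(73×10³) = 2.003 mm.
So the gap has to take up the difference, g_min = δ_free − σL/E = 3.225 − 2.003 = 1.222 mm.

g ≈ 1.22 mm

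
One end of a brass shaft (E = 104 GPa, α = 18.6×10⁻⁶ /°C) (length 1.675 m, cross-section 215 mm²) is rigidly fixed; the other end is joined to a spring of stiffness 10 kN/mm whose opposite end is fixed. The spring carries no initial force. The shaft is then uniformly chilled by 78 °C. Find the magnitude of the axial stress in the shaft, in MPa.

Free thermal contraction: δ_free = αΔT L = 18.6×10⁻⁶ × 78 × 1675 = 2.43 mm.
Let P be the tensile force in the spring. The shaft extends elastically by PL/(AE) and the spring stretches by P/k; together these equal δ_free.
P [ L/(AE) + 1/k ] = δ_free → P [ 1675/(215×104×10³) + 1/(10×10³) ] = 2.43.
P = 2.43 / 0.0001749 = 13890 N.
σ = P/A = 13890/215 = 64.62 MPa.

σ ≈ 64.6 MPa (tensile)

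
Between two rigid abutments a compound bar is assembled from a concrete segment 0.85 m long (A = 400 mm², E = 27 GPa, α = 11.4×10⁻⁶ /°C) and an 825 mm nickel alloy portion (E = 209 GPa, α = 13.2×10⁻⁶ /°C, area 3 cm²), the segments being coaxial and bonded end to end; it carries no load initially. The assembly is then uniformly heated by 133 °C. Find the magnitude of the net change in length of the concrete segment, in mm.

|ΔL| ≈ 1.06 mm

Free thermal expansion of the whole bar: Σ αᵢΔT Lᵢ = 11.4×10⁻⁶×133×850 + 13.2×10⁻⁶×133×825 = 2.737 mm.
The walls prevent any net length change, so an axial force P (same in every segment) develops. Compatibility: P · Σ Lᵢ/(AᵢEᵢ) = δ_free.
The series flexibility is Σ Lᵢ/(AᵢEᵢ) = 850/(400×27×10³) + 825/(300×209×10³) = 9.186×10⁻⁵ mm/N.
P = 2.737 / 9.186×10⁻⁵ = 29800 N = 29.8 kN, compressive.
For the concrete segment, free thermal change = 11.4×10⁻⁶×133×850 = 1.289 mm and elastic change from P = 29800×850/(400×27×10³) = 2.345 mm; these oppose, so the net change is 1.06 mm (segment shortens).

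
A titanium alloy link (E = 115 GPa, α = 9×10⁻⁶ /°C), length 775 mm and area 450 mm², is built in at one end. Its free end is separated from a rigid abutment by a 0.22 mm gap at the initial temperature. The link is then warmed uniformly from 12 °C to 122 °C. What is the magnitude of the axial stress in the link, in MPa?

Unrestrained expansion: δ_free = αΔT L = 9×10⁻⁶ × 110 × 775 = 0.7672 mm.
This exceeds the 0.22 mm gap, so the wall pushes back. The portion of expansion that must be recovered elastically is δ_free − gap = 0.7672 − 0.22 = 0.5473 mm.
That suppressed elongation corresponds to σ = E·Δ/L = 115×10³ × 0.5473/775 = 81.2 MPa.

σ ≈ 81.2 MPa (compressive)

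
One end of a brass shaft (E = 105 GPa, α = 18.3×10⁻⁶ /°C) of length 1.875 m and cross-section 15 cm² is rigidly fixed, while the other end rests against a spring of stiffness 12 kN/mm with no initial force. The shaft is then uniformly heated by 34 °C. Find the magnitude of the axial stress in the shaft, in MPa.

σ ≈ 8.17 MPa (compressive)

If the spring were absent the shaft would lengthen by αΔT L = 18.3×10⁻⁶ × 34 × 1875 = 1.167 mm.
With a force P in the spring, the elastic change of the shaft is PL/(AE) and that of the spring is P/k; compatibility requires their sum to equal δ_free.
So P = δ_free / [L/(AE) + 1/k] = 1.167 / [ 1875/(1500×105×10³) + 1/(12×10³) ].
P = 1.167 / 9.524×10⁻⁵ = 12250 N.
σ = P/A = 12250/1500 = 8.166 MPa.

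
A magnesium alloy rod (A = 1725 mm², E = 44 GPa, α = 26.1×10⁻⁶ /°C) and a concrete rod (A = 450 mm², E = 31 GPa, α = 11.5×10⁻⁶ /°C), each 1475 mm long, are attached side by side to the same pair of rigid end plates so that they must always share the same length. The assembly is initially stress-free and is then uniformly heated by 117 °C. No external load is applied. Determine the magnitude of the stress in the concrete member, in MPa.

Equilibrium of a rigid end plate with no external load gives equal and opposite internal forces ±P in the two members. Since α_{magnesium alloy} > α_{concrete}, heating drives the magnesium alloy into compression and the concrete into tension.
Setting the final lengths equal and cancelling L: (α₁ − α₂)ΔT = P/(A₁E₁) + P/(A₂E₂).
|α₁ − α₂|·ΔT = 14.6×10⁻⁶ × 117 = 0.001708.
1/(A₁E₁) + 1/(A₂E₂) = 1/(1725×44×10³) + 1/(450×31×10³) = 8.486×10⁻⁸ N⁻¹.
P = 0.001708 / 8.486×10⁻⁸ = 20130 N = 20.13 kN.
σ_{concrete} = P/A₂ = 20130/450 = 44.73 MPa, tensile.

σ ≈ 44.7 MPa (tensile)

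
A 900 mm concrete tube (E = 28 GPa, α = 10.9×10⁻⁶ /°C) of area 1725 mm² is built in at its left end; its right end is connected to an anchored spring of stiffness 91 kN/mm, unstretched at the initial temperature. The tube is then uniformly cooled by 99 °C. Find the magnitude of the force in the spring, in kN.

P ≈ 32.8 kN

If the spring were absent the tube would shorten by αΔT L = 10.9×10⁻⁶ × 99 × 900 = 0.9712 mm.
Let P be the tensile force in the spring. The tube extends elastically by PL/(AE) and the spring stretches by P/k; together these equal δ_free.
P [ L/(AE) + 1/k ] = δ_free → P [ 900/(1725×28×10³) + 1/(91×10³) ] = 0.9712.
P = 0.9712 / 2.962×10⁻⁵ = 32790 N.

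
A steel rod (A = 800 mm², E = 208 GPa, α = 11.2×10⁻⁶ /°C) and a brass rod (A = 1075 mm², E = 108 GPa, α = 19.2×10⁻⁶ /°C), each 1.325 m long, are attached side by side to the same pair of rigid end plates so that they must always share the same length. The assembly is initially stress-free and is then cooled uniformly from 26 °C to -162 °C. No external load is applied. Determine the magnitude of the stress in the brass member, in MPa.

Both members must finish at the same length. With the larger α, the brass tends to over-contract; the plates restrain it, putting the brass in tension and the steel in compression. With no external load the two internal forces are equal and opposite, magnitude P.
Compatibility of the two members (thermal + elastic change equal): (α₁ − α₂)ΔT = P·[1/(A₁E₁) + 1/(A₂E₂)].
|α₁ − α₂|·ΔT = 8×10⁻⁶ × 188 = 0.001504.
1/(A₁E₁) + 1/(A₂E₂) = 1/(800×208×10³) + 1/(1075×108×10³) = 1.462×10⁻⁸ N⁻¹.
P = 0.001504 / 1.462×10⁻⁸ = 102900 N = 102.9 kN.
σ_{brass} = P/A₂ = 102900/1075 = 95.68 MPa, tensile.

σ ≈ 95.7 MPa (tensile)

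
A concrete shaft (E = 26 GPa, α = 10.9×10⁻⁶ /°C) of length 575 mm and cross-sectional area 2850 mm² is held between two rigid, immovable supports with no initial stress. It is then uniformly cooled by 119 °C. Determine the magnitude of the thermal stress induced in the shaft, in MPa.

With length fixed, the mechanical strain must cancel the thermal strain αΔT = 10.9×10⁻⁶ × 119 = 1297.1×10⁻⁶.
σ = EαΔT = 26×10³ × 10.9×10⁻⁶ × 119 = 33.72 MPa (tensile; the shaft is trying to contract).

σ ≈ 33.7 MPa (tensile)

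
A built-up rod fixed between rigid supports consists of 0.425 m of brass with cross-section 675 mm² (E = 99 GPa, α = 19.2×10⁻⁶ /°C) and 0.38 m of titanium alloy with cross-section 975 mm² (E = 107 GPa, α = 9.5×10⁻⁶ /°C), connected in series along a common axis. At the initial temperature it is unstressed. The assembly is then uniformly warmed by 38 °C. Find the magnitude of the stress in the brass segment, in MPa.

With the walls removed the bar would change length by δ_free = Σ αᵢΔT Lᵢ = 19.2×10⁻⁶×38×425 + 9.5×10⁻⁶×38×380 = 0.4473 mm.
The rigid supports impose zero overall length change; the single axial force P common to all segments must satisfy P Σ Lᵢ/(AᵢEᵢ) = δ_free.
Σ Lᵢ/(AᵢEᵢ) = 425/(675×99×10³) + 380/(975×107×10³) = 1×10⁻⁵ mm/N.
So P = 0.4473 / 1×10⁻⁵ = 44.72 kN, compressive.
σ_{brass} = P / A = 44720 / 675 = 66.25 MPa.

σ ≈ 66.2 MPa (compressive)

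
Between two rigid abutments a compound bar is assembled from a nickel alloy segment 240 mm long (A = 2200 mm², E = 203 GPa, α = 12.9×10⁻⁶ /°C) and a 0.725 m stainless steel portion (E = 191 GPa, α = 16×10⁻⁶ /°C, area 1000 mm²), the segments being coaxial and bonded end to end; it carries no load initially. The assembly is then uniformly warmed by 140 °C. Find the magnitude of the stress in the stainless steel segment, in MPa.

σ ≈ 475 MPa (compressive)

With the walls removed the bar would change length by δ_free = Σ αᵢΔT Lᵢ = 12.9×10⁻⁶×140×240 + 16×10⁻⁶×140×725 = 2.057 mm.
The walls prevent any net length change, so an axial force P (same in every segment) develops. Compatibility: P · Σ Lᵢ/(AᵢEᵢ) = δ_free.
The series flexibility is Σ Lᵢ/(AᵢEᵢ) = 240/(2200×203×10³) + 725/(1000×191×10³) = 4.333×10⁻⁶ mm/N.
Hence P = δ_free / Σ(L/AE) = 2.057/4.333×10⁻⁶ = 474.8 kN (compressive).
σ_{stainless steel} = P / A = 474800 / 1000 = 474.8 MPa.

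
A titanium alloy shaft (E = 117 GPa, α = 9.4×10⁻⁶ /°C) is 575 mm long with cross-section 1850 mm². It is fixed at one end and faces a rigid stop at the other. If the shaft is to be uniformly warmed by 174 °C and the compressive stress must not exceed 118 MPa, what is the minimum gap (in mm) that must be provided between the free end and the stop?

g ≈ 0.361 mm

With no wall the shaft would lengthen by αΔT L = 9.4×10⁻⁶ × 174 × 575 = 0.9405 mm.
A stress of 118 MPa corresponds to the wall pushing the shaft back by σL/E = 118×575/(117×10³) = 0.5799 mm.
The gap must absorb the remainder: g_min = 0.9405 − 0.5799 = 0.3606 mm.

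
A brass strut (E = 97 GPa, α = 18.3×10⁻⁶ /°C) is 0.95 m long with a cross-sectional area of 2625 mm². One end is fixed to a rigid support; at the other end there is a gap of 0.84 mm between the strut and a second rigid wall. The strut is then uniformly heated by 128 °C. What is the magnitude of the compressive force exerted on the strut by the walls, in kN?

P ≈ 371 kN

Unrestrained expansion: δ_free = αΔT L = 18.3×10⁻⁶ × 128 × 950 = 2.225 mm.
The gap closes (δ_free > 0.84 mm) and the wall then resists a further 2.225 − 0.84 = 1.385 mm of expansion.
That suppressed elongation corresponds to σ = E·Δ/L = 97×10³ × 1.385/950 = 141.4 MPa.
Force on the wall = σA = 141.4 × 2625 mm² = 371.3 kN.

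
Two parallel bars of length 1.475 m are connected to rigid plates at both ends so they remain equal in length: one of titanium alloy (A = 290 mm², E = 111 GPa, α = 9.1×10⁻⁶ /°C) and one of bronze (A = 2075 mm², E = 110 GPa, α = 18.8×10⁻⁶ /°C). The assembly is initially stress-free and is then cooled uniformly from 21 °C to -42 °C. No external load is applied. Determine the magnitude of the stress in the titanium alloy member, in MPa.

Equilibrium of a rigid end plate with no external load gives equal and opposite internal forces ±P in the two members. Since α_{bronze} > α_{titanium alloy}, cooling drives the bronze into tension and the titanium alloy into compression.
Equating the net (thermal + elastic) strains gives |α₁ − α₂|·ΔT = P·[1/(A₁E₁) + 1/(A₂E₂)].
|α₁ − α₂|·ΔT = 9.7×10⁻⁶ × 63 = 0.0006111.
1/(A₁E₁) + 1/(A₂E₂) = 1/(290×111×10³) + 1/(2075×110×10³) = 3.545×10⁻⁸ N⁻¹.
So P = 0.0006111 / 3.545×10⁻⁸ = 17.24 kN.
σ_{titanium alloy} = P/A₁ = 17240/290 = 59.45 MPa, compressive.

σ ≈ 59.4 MPa (compressive)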